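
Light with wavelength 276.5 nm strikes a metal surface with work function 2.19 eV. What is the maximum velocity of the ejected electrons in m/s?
8.9831e+05 m/s

First, find the maximum kinetic energy:
E_photon = hc/λ = 4.4841 eV
KE_max = E_photon - φ = 4.4841 - 2.19 = 2.2941 eV

Convert to Joules: KE_max = 2.2941 × 1.602×10⁻¹⁹ J = 3.6755e-19 J

Then use KE = ½mv² to find velocity:
v = √(2·KE/m) = √(2 × 3.6755e-19 J / 9.109e-31 kg)
v = 8.9831e+05 m/s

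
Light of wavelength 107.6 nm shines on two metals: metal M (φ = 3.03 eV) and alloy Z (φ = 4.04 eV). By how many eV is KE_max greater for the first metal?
1.0100 eV

Using KE_max = hc/λ - φ for each metal:

Photon energy: E = hc/λ = 11.5227 eV

For metal M (φ₁ = 3.03 eV):
KE₁ = E - φ₁ = 11.5227 - 3.03 = 8.4927 eV

For alloy Z (φ₂ = 4.04 eV):
KE₂ = E - φ₂ = 11.5227 - 4.04 = 7.4827 eV

Difference:
ΔKE = KE₁ - KE₂ = 8.4927 - 7.4827 = 1.0100 eV

Note: The difference equals the difference in work functions: 4.04 - 3.03 = 1.01 eV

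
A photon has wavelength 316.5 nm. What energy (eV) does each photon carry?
3.9174 eV

Using E = hf = hc/λ:

E = hc/λ = (6.626×10⁻³⁴ J·s)(3×10⁸ m/s) / (316.5×10⁻⁹ m)
E = 3.9174 eV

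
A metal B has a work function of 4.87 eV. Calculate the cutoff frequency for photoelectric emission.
1.1776e+15 Hz

The threshold frequency is when the photon energy equals the work function:
hf₀ = φ

Solving for f₀:
f₀ = φ/h = (4.87 eV × 1.602×10⁻¹⁹ J/eV) / (6.626×10⁻³⁴ J·s)
f₀ = 1.1776e+15 Hz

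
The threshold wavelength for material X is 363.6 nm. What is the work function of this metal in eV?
3.41 eV

At the threshold wavelength, photon energy equals work function:
φ = hc/λ₀

Calculating:
φ = (6.626×10⁻³⁴ J·s)(3×10⁸ m/s) / (363.6×10⁻⁹ m)
φ = 3.41 eV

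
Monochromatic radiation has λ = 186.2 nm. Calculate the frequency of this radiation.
1.6101e+15 Hz

Using the wave equation: c = fλ

Solving for frequency:
f = c/λ = (3×10⁸ m/s) / (186.2×10⁻⁹ m)
f = 1.6101e+15 Hz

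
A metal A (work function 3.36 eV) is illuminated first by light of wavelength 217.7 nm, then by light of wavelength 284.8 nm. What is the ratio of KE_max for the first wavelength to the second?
2.3508

Using Einstein's equation: KE_max = hc/λ - φ

For λ₁ = 217.7 nm:
E₁ = hc/λ₁ = 5.6952 eV
KE₁ = E₁ - φ = 5.6952 - 3.36 = 2.3352 eV

For λ₂ = 284.8 nm:
E₂ = hc/λ₂ = 4.3534 eV
KE₂ = E₂ - φ = 4.3534 - 3.36 = 0.9934 eV

Ratio: KE₁/KE₂ = 2.3352/0.9934 = 2.3508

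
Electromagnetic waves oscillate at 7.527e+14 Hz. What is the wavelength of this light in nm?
398.29 nm

Using the wave equation: c = fλ

Solving for wavelength:
λ = c/f = (3×10⁸ m/s) / (7.527e+14 Hz)
λ = 398.29 nm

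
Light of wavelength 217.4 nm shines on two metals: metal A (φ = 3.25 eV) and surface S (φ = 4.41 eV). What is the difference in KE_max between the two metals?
1.1600 eV

Using KE_max = hc/λ - φ for each metal:

Photon energy: E = hc/λ = 5.7030 eV

For metal A (φ₁ = 3.25 eV):
KE₁ = E - φ₁ = 5.7030 - 3.25 = 2.4530 eV

For surface S (φ₂ = 4.41 eV):
KE₂ = E - φ₂ = 5.7030 - 4.41 = 1.2930 eV

Difference:
ΔKE = KE₁ - KE₂ = 2.4530 - 1.2930 = 1.1600 eV

Note: The difference equals the difference in work functions: 4.41 - 3.25 = 1.16 eV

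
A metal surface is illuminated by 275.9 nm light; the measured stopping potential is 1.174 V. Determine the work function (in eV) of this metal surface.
3.32 eV

The stopping potential gives the maximum kinetic energy: KE_max = eV_s = 1.174 eV

From Einstein's photoelectric equation: KE_max = hc/λ - φ
Rearranging: φ = hc/λ - KE_max

Calculate photon energy:
E_photon = hc/λ = (6.626×10⁻³⁴ J·s)(3×10⁸ m/s) / (275.9×10⁻⁹ m) = 4.4938 eV

Therefore:
φ = 4.4938 - 1.174 = 3.32 eV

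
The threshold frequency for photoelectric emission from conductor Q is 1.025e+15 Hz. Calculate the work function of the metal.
4.24 eV

At the threshold frequency, photon energy equals work function:
φ = hf₀

Calculating:
φ = (6.626×10⁻³⁴ J·s)(1.025e+15 Hz)
φ = 4.24 eV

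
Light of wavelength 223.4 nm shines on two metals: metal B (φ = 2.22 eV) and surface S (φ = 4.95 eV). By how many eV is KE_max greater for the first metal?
2.7300 eV

Using KE_max = hc/λ - φ for each metal:

Photon energy: E = hc/λ = 5.5499 eV

For metal B (φ₁ = 2.22 eV):
KE₁ = E - φ₁ = 5.5499 - 2.22 = 3.3299 eV

For surface S (φ₂ = 4.95 eV):
KE₂ = E - φ₂ = 5.5499 - 4.95 = 0.5999 eV

Difference:
ΔKE = KE₁ - KE₂ = 3.3299 - 0.5999 = 2.7300 eV

Note: The difference equals the difference in work functions: 4.95 - 2.22 = 2.73 eV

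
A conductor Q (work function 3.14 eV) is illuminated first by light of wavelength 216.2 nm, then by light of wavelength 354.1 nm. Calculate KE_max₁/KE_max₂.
7.1798

Using Einstein's equation: KE_max = hc/λ - φ

For λ₁ = 216.2 nm:
E₁ = hc/λ₁ = 5.7347 eV
KE₁ = E₁ - φ = 5.7347 - 3.14 = 2.5947 eV

For λ₂ = 354.1 nm:
E₂ = hc/λ₂ = 3.5014 eV
KE₂ = E₂ - φ = 3.5014 - 3.14 = 0.3614 eV

Ratio: KE₁/KE₂ = 2.5947/0.3614 = 7.1798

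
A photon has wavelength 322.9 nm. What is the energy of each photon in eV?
3.8397 eV

Using E = hf = hc/λ:

E = hc/λ = (6.626×10⁻³⁴ J·s)(3×10⁸ m/s) / (322.9×10⁻⁹ m)
E = 3.8397 eV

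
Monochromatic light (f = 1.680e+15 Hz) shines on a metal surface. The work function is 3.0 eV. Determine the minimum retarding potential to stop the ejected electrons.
3.9479 V

The stopping potential V_s satisfies: eV_s = KE_max

First, find KE_max using Einstein's equation:
E_photon = hf = (6.626×10⁻³⁴ J·s)(1.680e+15 Hz) = 6.9479 eV
KE_max = E_photon - φ = 6.9479 - 3.0 = 3.9479 eV

Since eV_s = KE_max:
V_s = KE_max/e = 3.9479 V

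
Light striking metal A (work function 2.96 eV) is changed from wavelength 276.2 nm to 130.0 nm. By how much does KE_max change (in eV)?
5.0483 eV

Using Einstein's equation: KE_max = hc/λ - φ

For λ₁ = 276.2 nm:
KE₁ = hc/λ₁ - φ = 4.4889 - 2.96 = 1.5289 eV

For λ₂ = 130.0 nm:
KE₂ = hc/λ₂ - φ = 9.5372 - 2.96 = 6.5772 eV

Change in KE:
ΔKE = KE₂ - KE₁ = 6.5772 - 1.5289 = 5.0483 eV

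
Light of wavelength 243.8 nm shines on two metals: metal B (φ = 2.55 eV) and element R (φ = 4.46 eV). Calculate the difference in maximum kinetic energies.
1.9100 eV

Using KE_max = hc/λ - φ for each metal:

Photon energy: E = hc/λ = 5.0855 eV

For metal B (φ₁ = 2.55 eV):
KE₁ = E - φ₁ = 5.0855 - 2.55 = 2.5355 eV

For element R (φ₂ = 4.46 eV):
KE₂ = E - φ₂ = 5.0855 - 4.46 = 0.6255 eV

Difference:
ΔKE = KE₁ - KE₂ = 2.5355 - 0.6255 = 1.9100 eV

Note: The difference equals the difference in work functions: 4.46 - 2.55 = 1.91 eV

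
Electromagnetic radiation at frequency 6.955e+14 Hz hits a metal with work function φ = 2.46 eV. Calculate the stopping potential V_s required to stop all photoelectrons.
0.4164 V

The stopping potential V_s satisfies: eV_s = KE_max

First, find KE_max using Einstein's equation:
E_photon = hf = (6.626×10⁻³⁴ J·s)(6.955e+14 Hz) = 2.8764 eV
KE_max = E_photon - φ = 2.8764 - 2.46 = 0.4164 eV

Since eV_s = KE_max:
V_s = KE_max/e = 0.4164 V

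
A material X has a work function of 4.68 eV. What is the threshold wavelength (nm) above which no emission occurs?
264.92 nm

The threshold wavelength is when the photon energy equals the work function:
hc/λ₀ = φ

Solving for λ₀:
λ₀ = hc/φ = (6.626×10⁻³⁴ J·s)(3×10⁸ m/s) / (4.68 eV × 1.602×10⁻¹⁹ J/eV)
λ₀ = 264.92 nm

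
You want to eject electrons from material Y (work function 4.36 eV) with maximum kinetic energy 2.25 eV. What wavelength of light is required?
187.57 nm

From Einstein's equation: KE_max = hc/λ - φ

Rearranging for λ:
hc/λ = KE_max + φ
λ = hc/(KE_max + φ)

Required photon energy:
E_photon = KE_max + φ = 2.25 + 4.36 = 6.61 eV

Required wavelength:
λ = hc/E_photon = (6.626×10⁻³⁴)(3×10⁸) / (6.61 × 1.602×10⁻¹⁹)
λ = 187.57 nm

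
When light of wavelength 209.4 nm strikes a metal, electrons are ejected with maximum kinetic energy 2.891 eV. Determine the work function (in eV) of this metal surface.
3.03 eV

From Einstein's photoelectric equation: KE_max = hf - φ = hc/λ - φ

Rearranging for φ:
φ = hc/λ - KE_max

Calculate photon energy:
E_photon = hc/λ = 5.9209 eV

Therefore:
φ = 5.9209 - 2.891 = 3.03 eV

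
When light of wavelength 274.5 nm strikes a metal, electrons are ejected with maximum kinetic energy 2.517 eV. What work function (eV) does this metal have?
2.00 eV

From Einstein's photoelectric equation: KE_max = hf - φ = hc/λ - φ

Rearranging for φ:
φ = hc/λ - KE_max

Calculate photon energy:
E_photon = hc/λ = 4.5167 eV

Therefore:
φ = 4.5167 - 2.517 = 2.00 eV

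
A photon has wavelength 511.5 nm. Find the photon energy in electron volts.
2.4239 eV

Using E = hf = hc/λ:

E = hc/λ = (6.626×10⁻³⁴ J·s)(3×10⁸ m/s) / (511.5×10⁻⁹ m)
E = 2.4239 eV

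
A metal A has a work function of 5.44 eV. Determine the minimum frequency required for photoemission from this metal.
1.3154e+15 Hz

The threshold frequency is when the photon energy equals the work function:
hf₀ = φ

Solving for f₀:
f₀ = φ/h = (5.44 eV × 1.602×10⁻¹⁹ J/eV) / (6.626×10⁻³⁴ J·s)
f₀ = 1.3154e+15 Hz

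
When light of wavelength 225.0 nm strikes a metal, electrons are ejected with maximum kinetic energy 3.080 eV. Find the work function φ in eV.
2.43 eV

From Einstein's photoelectric equation: KE_max = hf - φ = hc/λ - φ

Rearranging for φ:
φ = hc/λ - KE_max

Calculate photon energy:
E_photon = hc/λ = 5.5104 eV

Therefore:
φ = 5.5104 - 3.080 = 2.43 eV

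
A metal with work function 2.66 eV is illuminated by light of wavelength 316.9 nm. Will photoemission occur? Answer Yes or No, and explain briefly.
Yes

For photoemission, the photon energy must exceed the work function.

Photon energy: E = hc/λ = 3.9124 eV
Work function: φ = 2.66 eV

Since E_photon (3.9124 eV) > φ (2.66 eV), photoemission WILL occur.
The threshold wavelength is λ₀ = hc/φ = 466.1 nm.
Since 316.9 nm < 466.1 nm, the light has sufficient energy.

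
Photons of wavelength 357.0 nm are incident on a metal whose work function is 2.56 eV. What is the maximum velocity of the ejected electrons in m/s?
5.6669e+05 m/s

First, find the maximum kinetic energy:
E_photon = hc/λ = 3.4729 eV
KE_max = E_photon - φ = 3.4729 - 2.56 = 0.9129 eV

Convert to Joules: KE_max = 0.9129 × 1.602×10⁻¹⁹ J = 1.4627e-19 J

Then use KE = ½mv² to find velocity:
v = √(2·KE/m) = √(2 × 1.4627e-19 J / 9.109e-31 kg)
v = 5.6669e+05 m/s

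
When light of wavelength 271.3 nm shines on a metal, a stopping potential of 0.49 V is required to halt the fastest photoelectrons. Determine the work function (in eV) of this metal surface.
4.08 eV

The stopping potential gives the maximum kinetic energy: KE_max = eV_s = 0.49 eV

From Einstein's photoelectric equation: KE_max = hc/λ - φ
Rearranging: φ = hc/λ - KE_max

Calculate photon energy:
E_photon = hc/λ = (6.626×10⁻³⁴ J·s)(3×10⁸ m/s) / (271.3×10⁻⁹ m) = 4.5700 eV

Therefore:
φ = 4.5700 - 0.49 = 4.08 eV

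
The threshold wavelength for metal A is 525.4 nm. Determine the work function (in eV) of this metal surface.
2.36 eV

At the threshold wavelength, photon energy equals work function:
φ = hc/λ₀

Calculating:
φ = (6.626×10⁻³⁴ J·s)(3×10⁸ m/s) / (525.4×10⁻⁹ m)
φ = 2.36 eV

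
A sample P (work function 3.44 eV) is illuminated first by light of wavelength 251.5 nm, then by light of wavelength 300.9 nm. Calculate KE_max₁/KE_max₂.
2.1894

Using Einstein's equation: KE_max = hc/λ - φ

For λ₁ = 251.5 nm:
E₁ = hc/λ₁ = 4.9298 eV
KE₁ = E₁ - φ = 4.9298 - 3.44 = 1.4898 eV

For λ₂ = 300.9 nm:
E₂ = hc/λ₂ = 4.1204 eV
KE₂ = E₂ - φ = 4.1204 - 3.44 = 0.6804 eV

Ratio: KE₁/KE₂ = 1.4898/0.6804 = 2.1894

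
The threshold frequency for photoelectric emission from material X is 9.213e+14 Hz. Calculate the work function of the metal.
3.81 eV

At the threshold frequency, photon energy equals work function:
φ = hf₀

Calculating:
φ = (6.626×10⁻³⁴ J·s)(9.213e+14 Hz)
φ = 3.81 eV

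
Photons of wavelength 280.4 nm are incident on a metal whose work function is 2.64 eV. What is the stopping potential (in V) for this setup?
1.7817 V

The stopping potential V_s satisfies: eV_s = KE_max

First, find KE_max using Einstein's equation:
E_photon = hc/λ = 4.4217 eV
KE_max = E_photon - φ = 4.4217 - 2.64 = 1.7817 eV

Since eV_s = KE_max:
V_s = KE_max/e = 1.7817 V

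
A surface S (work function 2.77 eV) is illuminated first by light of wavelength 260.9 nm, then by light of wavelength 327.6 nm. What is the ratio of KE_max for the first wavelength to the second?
1.9536

Using Einstein's equation: KE_max = hc/λ - φ

For λ₁ = 260.9 nm:
E₁ = hc/λ₁ = 4.7522 eV
KE₁ = E₁ - φ = 4.7522 - 2.77 = 1.9822 eV

For λ₂ = 327.6 nm:
E₂ = hc/λ₂ = 3.7846 eV
KE₂ = E₂ - φ = 3.7846 - 2.77 = 1.0146 eV

Ratio: KE₁/KE₂ = 1.9822/1.0146 = 1.9536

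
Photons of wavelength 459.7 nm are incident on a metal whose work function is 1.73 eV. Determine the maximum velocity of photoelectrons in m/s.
5.8325e+05 m/s

First, find the maximum kinetic energy:
E_photon = hc/λ = 2.6971 eV
KE_max = E_photon - φ = 2.6971 - 1.73 = 0.9671 eV

Convert to Joules: KE_max = 0.9671 × 1.602×10⁻¹⁹ J = 1.5494e-19 J

Then use KE = ½mv² to find velocity:
v = √(2·KE/m) = √(2 × 1.5494e-19 J / 9.109e-31 kg)
v = 5.8325e+05 m/s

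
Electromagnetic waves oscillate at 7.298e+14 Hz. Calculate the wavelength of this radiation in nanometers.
410.79 nm

Using the wave equation: c = fλ

Solving for wavelength:
λ = c/f = (3×10⁸ m/s) / (7.298e+14 Hz)
λ = 410.79 nm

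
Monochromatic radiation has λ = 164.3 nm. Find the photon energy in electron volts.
7.5462 eV

Using E = hf = hc/λ:

E = hc/λ = (6.626×10⁻³⁴ J·s)(3×10⁸ m/s) / (164.3×10⁻⁹ m)
E = 7.5462 eV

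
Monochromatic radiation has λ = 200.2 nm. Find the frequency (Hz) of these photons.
1.4975e+15 Hz

Using the wave equation: c = fλ

Solving for frequency:
f = c/λ = (3×10⁸ m/s) / (200.2×10⁻⁹ m)
f = 1.4975e+15 Hz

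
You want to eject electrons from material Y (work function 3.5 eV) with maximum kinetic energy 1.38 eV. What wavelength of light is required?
254.07 nm

From Einstein's equation: KE_max = hc/λ - φ

Rearranging for λ:
hc/λ = KE_max + φ
λ = hc/(KE_max + φ)

Required photon energy:
E_photon = KE_max + φ = 1.38 + 3.5 = 4.88 eV

Required wavelength:
λ = hc/E_photon = (6.626×10⁻³⁴)(3×10⁸) / (4.88 × 1.602×10⁻¹⁹)
λ = 254.07 nm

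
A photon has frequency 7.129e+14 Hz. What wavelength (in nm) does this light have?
420.53 nm

Using the wave equation: c = fλ

Solving for wavelength:
λ = c/f = (3×10⁸ m/s) / (7.129e+14 Hz)
λ = 420.53 nm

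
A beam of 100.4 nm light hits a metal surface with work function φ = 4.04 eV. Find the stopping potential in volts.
8.3090 V

The stopping potential V_s satisfies: eV_s = KE_max

First, find KE_max using Einstein's equation:
E_photon = hc/λ = 12.3490 eV
KE_max = E_photon - φ = 12.3490 - 4.04 = 8.3090 eV

Since eV_s = KE_max:
V_s = KE_max/e = 8.3090 V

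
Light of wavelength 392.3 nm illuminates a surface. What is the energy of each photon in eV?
3.1604 eV

Using E = hf = hc/λ:

E = hc/λ = (6.626×10⁻³⁴ J·s)(3×10⁸ m/s) / (392.3×10⁻⁹ m)
E = 3.1604 eV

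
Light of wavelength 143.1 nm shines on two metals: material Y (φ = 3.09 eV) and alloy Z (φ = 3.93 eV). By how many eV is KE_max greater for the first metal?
0.8400 eV

Using KE_max = hc/λ - φ for each metal:

Photon energy: E = hc/λ = 8.6642 eV

For material Y (φ₁ = 3.09 eV):
KE₁ = E - φ₁ = 8.6642 - 3.09 = 5.5742 eV

For alloy Z (φ₂ = 3.93 eV):
KE₂ = E - φ₂ = 8.6642 - 3.93 = 4.7342 eV

Difference:
ΔKE = KE₁ - KE₂ = 5.5742 - 4.7342 = 0.8400 eV

Note: The difference equals the difference in work functions: 3.93 - 3.09 = 0.84 eV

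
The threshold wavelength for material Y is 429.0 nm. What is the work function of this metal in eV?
2.89 eV

At the threshold wavelength, photon energy equals work function:
φ = hc/λ₀

Calculating:
φ = (6.626×10⁻³⁴ J·s)(3×10⁸ m/s) / (429.0×10⁻⁹ m)
φ = 2.89 eV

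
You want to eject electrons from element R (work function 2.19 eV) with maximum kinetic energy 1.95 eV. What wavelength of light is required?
299.48 nm

From Einstein's equation: KE_max = hc/λ - φ

Rearranging for λ:
hc/λ = KE_max + φ
λ = hc/(KE_max + φ)

Required photon energy:
E_photon = KE_max + φ = 1.95 + 2.19 = 4.14 eV

Required wavelength:
λ = hc/E_photon = (6.626×10⁻³⁴)(3×10⁸) / (4.14 × 1.602×10⁻¹⁹)
λ = 299.48 nm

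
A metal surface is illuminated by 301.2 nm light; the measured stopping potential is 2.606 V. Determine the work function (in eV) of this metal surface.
1.51 eV

The stopping potential gives the maximum kinetic energy: KE_max = eV_s = 2.606 eV

From Einstein's photoelectric equation: KE_max = hc/λ - φ
Rearranging: φ = hc/λ - KE_max

Calculate photon energy:
E_photon = hc/λ = (6.626×10⁻³⁴ J·s)(3×10⁸ m/s) / (301.2×10⁻⁹ m) = 4.1163 eV

Therefore:
φ = 4.1163 - 2.606 = 1.51 eV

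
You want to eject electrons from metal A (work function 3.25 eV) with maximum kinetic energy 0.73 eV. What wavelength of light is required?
311.52 nm

From Einstein's equation: KE_max = hc/λ - φ

Rearranging for λ:
hc/λ = KE_max + φ
λ = hc/(KE_max + φ)

Required photon energy:
E_photon = KE_max + φ = 0.73 + 3.25 = 3.98 eV

Required wavelength:
λ = hc/E_photon = (6.626×10⁻³⁴)(3×10⁸) / (3.98 × 1.602×10⁻¹⁹)
λ = 311.52 nm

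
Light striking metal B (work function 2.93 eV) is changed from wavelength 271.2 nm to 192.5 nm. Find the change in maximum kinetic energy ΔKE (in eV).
1.8690 eV

Using Einstein's equation: KE_max = hc/λ - φ

For λ₁ = 271.2 nm:
KE₁ = hc/λ₁ - φ = 4.5717 - 2.93 = 1.6417 eV

For λ₂ = 192.5 nm:
KE₂ = hc/λ₂ - φ = 6.4407 - 2.93 = 3.5107 eV

Change in KE:
ΔKE = KE₂ - KE₁ = 3.5107 - 1.6417 = 1.8690 eV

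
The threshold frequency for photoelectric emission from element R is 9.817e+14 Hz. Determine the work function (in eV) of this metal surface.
4.06 eV

At the threshold frequency, photon energy equals work function:
φ = hf₀

Calculating:
φ = (6.626×10⁻³⁴ J·s)(9.817e+14 Hz)
φ = 4.06 eV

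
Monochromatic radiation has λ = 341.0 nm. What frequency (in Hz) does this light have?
8.7916e+14 Hz

Using the wave equation: c = fλ

Solving for frequency:
f = c/λ = (3×10⁸ m/s) / (341.0×10⁻⁹ m)
f = 8.7916e+14 Hz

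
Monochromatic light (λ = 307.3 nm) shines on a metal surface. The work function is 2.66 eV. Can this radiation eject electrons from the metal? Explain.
Yes

For photoemission, the photon energy must exceed the work function.

Photon energy: E = hc/λ = 4.0346 eV
Work function: φ = 2.66 eV

Since E_photon (4.0346 eV) > φ (2.66 eV), photoemission WILL occur.
The threshold wavelength is λ₀ = hc/φ = 466.1 nm.
Since 307.3 nm < 466.1 nm, the light has sufficient energy.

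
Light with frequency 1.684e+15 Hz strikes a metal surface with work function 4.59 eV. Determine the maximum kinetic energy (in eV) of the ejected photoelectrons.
2.3745 eV

Using Einstein's photoelectric equation: KE_max = hf - φ

First, calculate the photon energy:
E_photon = hf = (6.626×10⁻³⁴ J·s)(1.684e+15 Hz)
E_photon = 6.9645 eV

Then, the maximum kinetic energy:
KE_max = E_photon - φ = 6.9645 eV - 4.59 eV = 2.3745 eV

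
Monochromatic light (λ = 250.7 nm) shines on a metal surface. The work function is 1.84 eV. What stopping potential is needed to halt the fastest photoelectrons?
3.1055 V

The stopping potential V_s satisfies: eV_s = KE_max

First, find KE_max using Einstein's equation:
E_photon = hc/λ = 4.9455 eV
KE_max = E_photon - φ = 4.9455 - 1.84 = 3.1055 eV

Since eV_s = KE_max:
V_s = KE_max/e = 3.1055 V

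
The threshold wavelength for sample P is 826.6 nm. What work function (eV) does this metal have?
1.50 eV

At the threshold wavelength, photon energy equals work function:
φ = hc/λ₀

Calculating:
φ = (6.626×10⁻³⁴ J·s)(3×10⁸ m/s) / (826.6×10⁻⁹ m)
φ = 1.50 eV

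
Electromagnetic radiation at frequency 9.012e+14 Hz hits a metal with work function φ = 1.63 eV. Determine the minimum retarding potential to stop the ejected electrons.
2.0971 V

The stopping potential V_s satisfies: eV_s = KE_max

First, find KE_max using Einstein's equation:
E_photon = hf = (6.626×10⁻³⁴ J·s)(9.012e+14 Hz) = 3.7271 eV
KE_max = E_photon - φ = 3.7271 - 1.63 = 2.0971 eV

Since eV_s = KE_max:
V_s = KE_max/e = 2.0971 V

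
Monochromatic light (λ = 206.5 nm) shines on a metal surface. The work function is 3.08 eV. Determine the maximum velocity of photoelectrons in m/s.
1.0142e+06 m/s

First, find the maximum kinetic energy:
E_photon = hc/λ = 6.0041 eV
KE_max = E_photon - φ = 6.0041 - 3.08 = 2.9241 eV

Convert to Joules: KE_max = 2.9241 × 1.602×10⁻¹⁹ J = 4.6849e-19 J

Then use KE = ½mv² to find velocity:
v = √(2·KE/m) = √(2 × 4.6849e-19 J / 9.109e-31 kg)
v = 1.0142e+06 m/s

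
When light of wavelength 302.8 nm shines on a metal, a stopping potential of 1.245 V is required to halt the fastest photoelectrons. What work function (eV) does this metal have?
2.85 eV

The stopping potential gives the maximum kinetic energy: KE_max = eV_s = 1.245 eV

From Einstein's photoelectric equation: KE_max = hc/λ - φ
Rearranging: φ = hc/λ - KE_max

Calculate photon energy:
E_photon = hc/λ = (6.626×10⁻³⁴ J·s)(3×10⁸ m/s) / (302.8×10⁻⁹ m) = 4.0946 eV

Therefore:
φ = 4.0946 - 1.245 = 2.85 eV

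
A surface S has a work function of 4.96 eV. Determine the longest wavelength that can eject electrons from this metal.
249.97 nm

The threshold wavelength is when the photon energy equals the work function:
hc/λ₀ = φ

Solving for λ₀:
λ₀ = hc/φ = (6.626×10⁻³⁴ J·s)(3×10⁸ m/s) / (4.96 eV × 1.602×10⁻¹⁹ J/eV)
λ₀ = 249.97 nm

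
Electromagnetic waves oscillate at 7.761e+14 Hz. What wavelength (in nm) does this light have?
386.28 nm

Using the wave equation: c = fλ

Solving for wavelength:
λ = c/f = (3×10⁸ m/s) / (7.761e+14 Hz)
λ = 386.28 nm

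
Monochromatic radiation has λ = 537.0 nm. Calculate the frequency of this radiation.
5.5827e+14 Hz

Using the wave equation: c = fλ

Solving for frequency:
f = c/λ = (3×10⁸ m/s) / (537.0×10⁻⁹ m)
f = 5.5827e+14 Hz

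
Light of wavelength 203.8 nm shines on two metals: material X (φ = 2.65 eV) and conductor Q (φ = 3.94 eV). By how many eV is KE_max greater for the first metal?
1.2900 eV

Using KE_max = hc/λ - φ for each metal:

Photon energy: E = hc/λ = 6.0836 eV

For material X (φ₁ = 2.65 eV):
KE₁ = E - φ₁ = 6.0836 - 2.65 = 3.4336 eV

For conductor Q (φ₂ = 3.94 eV):
KE₂ = E - φ₂ = 6.0836 - 3.94 = 2.1436 eV

Difference:
ΔKE = KE₁ - KE₂ = 3.4336 - 2.1436 = 1.2900 eV

Note: The difference equals the difference in work functions: 3.94 - 2.65 = 1.29 eV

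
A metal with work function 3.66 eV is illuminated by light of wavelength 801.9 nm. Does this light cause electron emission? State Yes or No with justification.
No

For photoemission, the photon energy must exceed the work function.

Photon energy: E = hc/λ = 1.5461 eV
Work function: φ = 3.66 eV

Since E_photon (1.5461 eV) < φ (3.66 eV), photoemission will NOT occur.
The threshold wavelength is λ₀ = hc/φ = 338.8 nm.
Since 801.9 nm > 338.8 nm, the photons lack sufficient energy.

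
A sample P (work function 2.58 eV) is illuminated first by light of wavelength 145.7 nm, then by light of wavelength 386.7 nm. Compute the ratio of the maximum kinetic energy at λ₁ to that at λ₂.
9.4689

Using Einstein's equation: KE_max = hc/λ - φ

For λ₁ = 145.7 nm:
E₁ = hc/λ₁ = 8.5096 eV
KE₁ = E₁ - φ = 8.5096 - 2.58 = 5.9296 eV

For λ₂ = 386.7 nm:
E₂ = hc/λ₂ = 3.2062 eV
KE₂ = E₂ - φ = 3.2062 - 2.58 = 0.6262 eV

Ratio: KE₁/KE₂ = 5.9296/0.6262 = 9.4689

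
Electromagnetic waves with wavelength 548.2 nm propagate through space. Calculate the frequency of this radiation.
5.4687e+14 Hz

Using the wave equation: c = fλ

Solving for frequency:
f = c/λ = (3×10⁸ m/s) / (548.2×10⁻⁹ m)
f = 5.4687e+14 Hz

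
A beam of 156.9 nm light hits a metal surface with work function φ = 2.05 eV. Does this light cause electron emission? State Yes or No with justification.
Yes

For photoemission, the photon energy must exceed the work function.

Photon energy: E = hc/λ = 7.9021 eV
Work function: φ = 2.05 eV

Since E_photon (7.9021 eV) > φ (2.05 eV), photoemission WILL occur.
The threshold wavelength is λ₀ = hc/φ = 604.8 nm.
Since 156.9 nm < 604.8 nm, the light has sufficient energy.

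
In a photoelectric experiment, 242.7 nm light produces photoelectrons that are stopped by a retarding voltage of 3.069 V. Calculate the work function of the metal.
2.04 eV

The stopping potential gives the maximum kinetic energy: KE_max = eV_s = 3.069 eV

From Einstein's photoelectric equation: KE_max = hc/λ - φ
Rearranging: φ = hc/λ - KE_max

Calculate photon energy:
E_photon = hc/λ = (6.626×10⁻³⁴ J·s)(3×10⁸ m/s) / (242.7×10⁻⁹ m) = 5.1085 eV

Therefore:
φ = 5.1085 - 3.069 = 2.04 eV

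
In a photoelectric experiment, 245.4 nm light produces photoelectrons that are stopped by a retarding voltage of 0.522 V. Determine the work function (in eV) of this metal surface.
4.53 eV

The stopping potential gives the maximum kinetic energy: KE_max = eV_s = 0.522 eV

From Einstein's photoelectric equation: KE_max = hc/λ - φ
Rearranging: φ = hc/λ - KE_max

Calculate photon energy:
E_photon = hc/λ = (6.626×10⁻³⁴ J·s)(3×10⁸ m/s) / (245.4×10⁻⁹ m) = 5.0523 eV

Therefore:
φ = 5.0523 - 0.522 = 4.53 eV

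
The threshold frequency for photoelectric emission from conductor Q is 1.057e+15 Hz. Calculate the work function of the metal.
4.37 eV

At the threshold frequency, photon energy equals work function:
φ = hf₀

Calculating:
φ = (6.626×10⁻³⁴ J·s)(1.057e+15 Hz)
φ = 4.37 eV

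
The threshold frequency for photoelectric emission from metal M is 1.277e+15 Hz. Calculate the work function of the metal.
5.28 eV

At the threshold frequency, photon energy equals work function:
φ = hf₀

Calculating:
φ = (6.626×10⁻³⁴ J·s)(1.277e+15 Hz)
φ = 5.28 eV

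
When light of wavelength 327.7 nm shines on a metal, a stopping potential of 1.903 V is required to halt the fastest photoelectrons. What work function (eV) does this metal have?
1.88 eV

The stopping potential gives the maximum kinetic energy: KE_max = eV_s = 1.903 eV

From Einstein's photoelectric equation: KE_max = hc/λ - φ
Rearranging: φ = hc/λ - KE_max

Calculate photon energy:
E_photon = hc/λ = (6.626×10⁻³⁴ J·s)(3×10⁸ m/s) / (327.7×10⁻⁹ m) = 3.7835 eV

Therefore:
φ = 3.7835 - 1.903 = 1.88 eV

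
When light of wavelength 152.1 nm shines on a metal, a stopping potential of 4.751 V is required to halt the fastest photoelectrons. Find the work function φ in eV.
3.40 eV

The stopping potential gives the maximum kinetic energy: KE_max = eV_s = 4.751 eV

From Einstein's photoelectric equation: KE_max = hc/λ - φ
Rearranging: φ = hc/λ - KE_max

Calculate photon energy:
E_photon = hc/λ = (6.626×10⁻³⁴ J·s)(3×10⁸ m/s) / (152.1×10⁻⁹ m) = 8.1515 eV

Therefore:
φ = 8.1515 - 4.751 = 3.40 eV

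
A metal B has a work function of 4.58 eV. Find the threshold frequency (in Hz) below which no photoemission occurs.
1.1074e+15 Hz

The threshold frequency is when the photon energy equals the work function:
hf₀ = φ

Solving for f₀:
f₀ = φ/h = (4.58 eV × 1.602×10⁻¹⁹ J/eV) / (6.626×10⁻³⁴ J·s)
f₀ = 1.1074e+15 Hz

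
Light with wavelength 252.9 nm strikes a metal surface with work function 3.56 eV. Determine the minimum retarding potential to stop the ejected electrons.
1.3425 V

The stopping potential V_s satisfies: eV_s = KE_max

First, find KE_max using Einstein's equation:
E_photon = hc/λ = 4.9025 eV
KE_max = E_photon - φ = 4.9025 - 3.56 = 1.3425 eV

Since eV_s = KE_max:
V_s = KE_max/e = 1.3425 V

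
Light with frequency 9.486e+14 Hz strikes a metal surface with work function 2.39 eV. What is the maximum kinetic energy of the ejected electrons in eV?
1.5331 eV

Using Einstein's photoelectric equation: KE_max = hf - φ

First, calculate the photon energy:
E_photon = hf = (6.626×10⁻³⁴ J·s)(9.486e+14 Hz)
E_photon = 3.9231 eV

Then, the maximum kinetic energy:
KE_max = E_photon - φ = 3.9231 eV - 2.39 eV = 1.5331 eV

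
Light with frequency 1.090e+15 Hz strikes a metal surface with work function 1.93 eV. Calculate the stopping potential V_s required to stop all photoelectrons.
2.5779 V

The stopping potential V_s satisfies: eV_s = KE_max

First, find KE_max using Einstein's equation:
E_photon = hf = (6.626×10⁻³⁴ J·s)(1.090e+15 Hz) = 4.5079 eV
KE_max = E_photon - φ = 4.5079 - 1.93 = 2.5779 eV

Since eV_s = KE_max:
V_s = KE_max/e = 2.5779 V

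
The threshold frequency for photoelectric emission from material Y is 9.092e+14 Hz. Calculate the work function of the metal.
3.76 eV

At the threshold frequency, photon energy equals work function:
φ = hf₀

Calculating:
φ = (6.626×10⁻³⁴ J·s)(9.092e+14 Hz)
φ = 3.76 eV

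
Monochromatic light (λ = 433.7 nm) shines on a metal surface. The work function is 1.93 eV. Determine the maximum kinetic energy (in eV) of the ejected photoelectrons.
0.9288 eV

Using Einstein's photoelectric equation: KE_max = hf - φ = hc/λ - φ

First, calculate the photon energy:
E_photon = hc/λ = (6.626×10⁻³⁴ J·s)(3×10⁸ m/s) / (433.7×10⁻⁹ m)
E_photon = 2.8588 eV

Then, the maximum kinetic energy:
KE_max = E_photon - φ = 2.8588 eV - 1.93 eV = 0.9288 eV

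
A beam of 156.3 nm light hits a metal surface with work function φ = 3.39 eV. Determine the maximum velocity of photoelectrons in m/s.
1.2641e+06 m/s

First, find the maximum kinetic energy:
E_photon = hc/λ = 7.9325 eV
KE_max = E_photon - φ = 7.9325 - 3.39 = 4.5425 eV

Convert to Joules: KE_max = 4.5425 × 1.602×10⁻¹⁹ J = 7.2778e-19 J

Then use KE = ½mv² to find velocity:
v = √(2·KE/m) = √(2 × 7.2778e-19 J / 9.109e-31 kg)
v = 1.2641e+06 m/s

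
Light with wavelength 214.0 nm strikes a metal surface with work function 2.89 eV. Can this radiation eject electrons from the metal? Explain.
Yes

For photoemission, the photon energy must exceed the work function.

Photon energy: E = hc/λ = 5.7937 eV
Work function: φ = 2.89 eV

Since E_photon (5.7937 eV) > φ (2.89 eV), photoemission WILL occur.
The threshold wavelength is λ₀ = hc/φ = 429.0 nm.
Since 214.0 nm < 429.0 nm, the light has sufficient energy.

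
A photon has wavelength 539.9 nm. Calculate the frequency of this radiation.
5.5527e+14 Hz

Using the wave equation: c = fλ

Solving for frequency:
f = c/λ = (3×10⁸ m/s) / (539.9×10⁻⁹ m)
f = 5.5527e+14 Hz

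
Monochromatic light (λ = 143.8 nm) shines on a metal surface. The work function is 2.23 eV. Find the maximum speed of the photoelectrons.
1.4995e+06 m/s

First, find the maximum kinetic energy:
E_photon = hc/λ = 8.6220 eV
KE_max = E_photon - φ = 8.6220 - 2.23 = 6.3920 eV

Convert to Joules: KE_max = 6.3920 × 1.602×10⁻¹⁹ J = 1.0241e-18 J

Then use KE = ½mv² to find velocity:
v = √(2·KE/m) = √(2 × 1.0241e-18 J / 9.109e-31 kg)
v = 1.4995e+06 m/s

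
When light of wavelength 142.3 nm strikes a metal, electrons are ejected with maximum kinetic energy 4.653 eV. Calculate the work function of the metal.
4.06 eV

From Einstein's photoelectric equation: KE_max = hf - φ = hc/λ - φ

Rearranging for φ:
φ = hc/λ - KE_max

Calculate photon energy:
E_photon = hc/λ = 8.7129 eV

Therefore:
φ = 8.7129 - 4.653 = 4.06 eV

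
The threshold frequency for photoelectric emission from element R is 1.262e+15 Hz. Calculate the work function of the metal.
5.22 eV

At the threshold frequency, photon energy equals work function:
φ = hf₀

Calculating:
φ = (6.626×10⁻³⁴ J·s)(1.262e+15 Hz)
φ = 5.22 eV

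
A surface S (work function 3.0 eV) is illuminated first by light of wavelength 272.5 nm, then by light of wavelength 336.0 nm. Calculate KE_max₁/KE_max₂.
2.2462

Using Einstein's equation: KE_max = hc/λ - φ

For λ₁ = 272.5 nm:
E₁ = hc/λ₁ = 4.5499 eV
KE₁ = E₁ - φ = 4.5499 - 3.0 = 1.5499 eV

For λ₂ = 336.0 nm:
E₂ = hc/λ₂ = 3.6900 eV
KE₂ = E₂ - φ = 3.6900 - 3.0 = 0.6900 eV

Ratio: KE₁/KE₂ = 1.5499/0.6900 = 2.2462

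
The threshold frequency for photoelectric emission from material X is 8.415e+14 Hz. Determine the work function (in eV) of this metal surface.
3.48 eV

At the threshold frequency, photon energy equals work function:
φ = hf₀

Calculating:
φ = (6.626×10⁻³⁴ J·s)(8.415e+14 Hz)
φ = 3.48 eV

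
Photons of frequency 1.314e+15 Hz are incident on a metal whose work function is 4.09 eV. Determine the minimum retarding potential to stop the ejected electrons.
1.3443 V

The stopping potential V_s satisfies: eV_s = KE_max

First, find KE_max using Einstein's equation:
E_photon = hf = (6.626×10⁻³⁴ J·s)(1.314e+15 Hz) = 5.4343 eV
KE_max = E_photon - φ = 5.4343 - 4.09 = 1.3443 eV

Since eV_s = KE_max:
V_s = KE_max/e = 1.3443 V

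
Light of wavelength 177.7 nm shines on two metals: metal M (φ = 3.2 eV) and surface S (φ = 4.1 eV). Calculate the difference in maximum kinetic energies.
0.9000 eV

Using KE_max = hc/λ - φ for each metal:

Photon energy: E = hc/λ = 6.9772 eV

For metal M (φ₁ = 3.2 eV):
KE₁ = E - φ₁ = 6.9772 - 3.2 = 3.7772 eV

For surface S (φ₂ = 4.1 eV):
KE₂ = E - φ₂ = 6.9772 - 4.1 = 2.8772 eV

Difference:
ΔKE = KE₁ - KE₂ = 3.7772 - 2.8772 = 0.9000 eV

Note: The difference equals the difference in work functions: 4.1 - 3.2 = 0.90 eV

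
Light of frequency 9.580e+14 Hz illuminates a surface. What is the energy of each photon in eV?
3.9620 eV

Using E = hf:

E = hf = (6.626×10⁻³⁴ J·s)(9.580e+14 Hz)
E = 3.9620 eV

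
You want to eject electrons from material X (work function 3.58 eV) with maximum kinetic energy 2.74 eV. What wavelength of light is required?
196.18 nm

From Einstein's equation: KE_max = hc/λ - φ

Rearranging for λ:
hc/λ = KE_max + φ
λ = hc/(KE_max + φ)

Required photon energy:
E_photon = KE_max + φ = 2.74 + 3.58 = 6.32 eV

Required wavelength:
λ = hc/E_photon = (6.626×10⁻³⁴)(3×10⁸) / (6.32 × 1.602×10⁻¹⁹)
λ = 196.18 nm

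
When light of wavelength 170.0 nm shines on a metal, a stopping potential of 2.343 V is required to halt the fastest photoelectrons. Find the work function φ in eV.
4.95 eV

The stopping potential gives the maximum kinetic energy: KE_max = eV_s = 2.343 eV

From Einstein's photoelectric equation: KE_max = hc/λ - φ
Rearranging: φ = hc/λ - KE_max

Calculate photon energy:
E_photon = hc/λ = (6.626×10⁻³⁴ J·s)(3×10⁸ m/s) / (170.0×10⁻⁹ m) = 7.2932 eV

Therefore:
φ = 7.2932 - 2.343 = 4.95 eV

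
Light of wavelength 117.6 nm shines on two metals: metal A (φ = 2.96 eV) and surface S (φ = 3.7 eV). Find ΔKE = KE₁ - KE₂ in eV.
0.7400 eV

Using KE_max = hc/λ - φ for each metal:

Photon energy: E = hc/λ = 10.5429 eV

For metal A (φ₁ = 2.96 eV):
KE₁ = E - φ₁ = 10.5429 - 2.96 = 7.5829 eV

For surface S (φ₂ = 3.7 eV):
KE₂ = E - φ₂ = 10.5429 - 3.7 = 6.8429 eV

Difference:
ΔKE = KE₁ - KE₂ = 7.5829 - 6.8429 = 0.7400 eV

Note: The difference equals the difference in work functions: 3.7 - 2.96 = 0.74 eV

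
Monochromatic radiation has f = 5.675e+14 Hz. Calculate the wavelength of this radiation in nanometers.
528.27 nm

Using the wave equation: c = fλ

Solving for wavelength:
λ = c/f = (3×10⁸ m/s) / (5.675e+14 Hz)
λ = 528.27 nm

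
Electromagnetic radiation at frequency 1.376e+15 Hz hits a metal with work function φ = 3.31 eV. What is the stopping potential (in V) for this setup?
2.3807 V

The stopping potential V_s satisfies: eV_s = KE_max

First, find KE_max using Einstein's equation:
E_photon = hf = (6.626×10⁻³⁴ J·s)(1.376e+15 Hz) = 5.6907 eV
KE_max = E_photon - φ = 5.6907 - 3.31 = 2.3807 eV

Since eV_s = KE_max:
V_s = KE_max/e = 2.3807 V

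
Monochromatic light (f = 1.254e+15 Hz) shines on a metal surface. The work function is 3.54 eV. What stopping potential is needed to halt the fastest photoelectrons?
1.6461 V

The stopping potential V_s satisfies: eV_s = KE_max

First, find KE_max using Einstein's equation:
E_photon = hf = (6.626×10⁻³⁴ J·s)(1.254e+15 Hz) = 5.1861 eV
KE_max = E_photon - φ = 5.1861 - 3.54 = 1.6461 eV

Since eV_s = KE_max:
V_s = KE_max/e = 1.6461 V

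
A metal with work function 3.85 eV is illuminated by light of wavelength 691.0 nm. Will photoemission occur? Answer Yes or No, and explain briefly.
No

For photoemission, the photon energy must exceed the work function.

Photon energy: E = hc/λ = 1.7943 eV
Work function: φ = 3.85 eV

Since E_photon (1.7943 eV) < φ (3.85 eV), photoemission will NOT occur.
The threshold wavelength is λ₀ = hc/φ = 322.0 nm.
Since 691.0 nm > 322.0 nm, the photons lack sufficient energy.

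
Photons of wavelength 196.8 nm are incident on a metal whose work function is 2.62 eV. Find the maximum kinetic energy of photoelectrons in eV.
3.6800 eV

Using Einstein's photoelectric equation: KE_max = hf - φ = hc/λ - φ

First, calculate the photon energy:
E_photon = hc/λ = (6.626×10⁻³⁴ J·s)(3×10⁸ m/s) / (196.8×10⁻⁹ m)
E_photon = 6.3000 eV

Then, the maximum kinetic energy:
KE_max = E_photon - φ = 6.3000 eV - 2.62 eV = 3.6800 eV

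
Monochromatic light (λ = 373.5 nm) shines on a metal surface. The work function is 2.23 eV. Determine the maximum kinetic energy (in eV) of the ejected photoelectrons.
1.0895 eV

Using Einstein's photoelectric equation: KE_max = hf - φ = hc/λ - φ

First, calculate the photon energy:
E_photon = hc/λ = (6.626×10⁻³⁴ J·s)(3×10⁸ m/s) / (373.5×10⁻⁹ m)
E_photon = 3.3195 eV

Then, the maximum kinetic energy:
KE_max = E_photon - φ = 3.3195 eV - 2.23 eV = 1.0895 eV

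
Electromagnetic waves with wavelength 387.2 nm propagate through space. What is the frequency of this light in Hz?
7.7426e+14 Hz

Using the wave equation: c = fλ

Solving for frequency:
f = c/λ = (3×10⁸ m/s) / (387.2×10⁻⁹ m)
f = 7.7426e+14 Hz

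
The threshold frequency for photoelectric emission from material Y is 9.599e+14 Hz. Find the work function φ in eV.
3.97 eV

At the threshold frequency, photon energy equals work function:
φ = hf₀

Calculating:
φ = (6.626×10⁻³⁴ J·s)(9.599e+14 Hz)
φ = 3.97 eV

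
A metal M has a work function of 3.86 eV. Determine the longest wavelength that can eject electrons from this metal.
321.20 nm

The threshold wavelength is when the photon energy equals the work function:
hc/λ₀ = φ

Solving for λ₀:
λ₀ = hc/φ = (6.626×10⁻³⁴ J·s)(3×10⁸ m/s) / (3.86 eV × 1.602×10⁻¹⁹ J/eV)
λ₀ = 321.20 nm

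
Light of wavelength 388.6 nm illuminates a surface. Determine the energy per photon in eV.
3.1905 eV

Using E = hf = hc/λ:

E = hc/λ = (6.626×10⁻³⁴ J·s)(3×10⁸ m/s) / (388.6×10⁻⁹ m)
E = 3.1905 eV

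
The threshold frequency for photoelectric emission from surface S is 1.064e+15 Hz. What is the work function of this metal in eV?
4.40 eV

At the threshold frequency, photon energy equals work function:
φ = hf₀

Calculating:
φ = (6.626×10⁻³⁴ J·s)(1.064e+15 Hz)
φ = 4.40 eV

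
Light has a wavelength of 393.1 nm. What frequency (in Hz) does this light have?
7.6264e+14 Hz

Using the wave equation: c = fλ

Solving for frequency:
f = c/λ = (3×10⁸ m/s) / (393.1×10⁻⁹ m)
f = 7.6264e+14 Hz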